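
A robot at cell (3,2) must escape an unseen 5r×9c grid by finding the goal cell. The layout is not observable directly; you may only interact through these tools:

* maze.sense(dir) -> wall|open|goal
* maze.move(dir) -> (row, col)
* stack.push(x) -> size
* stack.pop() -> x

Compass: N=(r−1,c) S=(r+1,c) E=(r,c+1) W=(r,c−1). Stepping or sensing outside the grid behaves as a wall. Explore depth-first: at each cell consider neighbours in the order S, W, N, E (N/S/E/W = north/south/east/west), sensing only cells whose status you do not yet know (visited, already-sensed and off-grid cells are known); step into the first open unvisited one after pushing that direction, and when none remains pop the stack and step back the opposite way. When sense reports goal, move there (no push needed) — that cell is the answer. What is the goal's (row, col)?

==> sense(dir→south)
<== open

==> push(x→south)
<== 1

==> move(dir→south)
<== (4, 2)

==> sense(dir→west)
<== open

==> push(x→west)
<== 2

==> move(dir→west)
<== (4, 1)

==> sense(dir→west)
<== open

==> push(x→west)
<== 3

==> move(dir→west)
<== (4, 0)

==> sense(dir→north)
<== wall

==> pop()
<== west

==> move(dir→east)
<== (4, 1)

==> sense(dir→north)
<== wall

==> pop()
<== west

==> move(dir→east)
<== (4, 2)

==> sense(dir→east)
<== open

==> push(x→east)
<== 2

==> move(dir→east)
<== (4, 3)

==> sense(dir→north)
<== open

==> push(x→north)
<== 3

==> move(dir→north)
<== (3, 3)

==> sense(dir→north)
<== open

==> push(x→north)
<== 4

==> move(dir→north)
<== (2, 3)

==> sense(dir→west)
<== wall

==> sense(dir→north)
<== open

==> push(x→north)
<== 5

==> move(dir→north)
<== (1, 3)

==> sense(dir→west)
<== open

==> push(x→west)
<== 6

==> move(dir→west)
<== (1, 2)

==> sense(dir→west)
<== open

==> push(x→west)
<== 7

==> move(dir→west)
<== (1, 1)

==> sense(dir→south)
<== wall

==> sense(dir→west)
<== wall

==> sense(dir→north)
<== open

==> push(x→north)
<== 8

==> move(dir→north)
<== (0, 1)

==> sense(dir→west)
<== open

==> push(x→west)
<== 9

==> move(dir→west)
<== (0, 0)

==> pop()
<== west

==> move(dir→east)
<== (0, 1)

==> sense(dir→east)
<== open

==> push(x→east)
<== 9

==> move(dir→east)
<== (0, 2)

==> sense(dir→east)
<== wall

==> pop()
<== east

==> move(dir→west)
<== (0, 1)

==> pop()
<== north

==> move(dir→south)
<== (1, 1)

==> pop()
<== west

==> move(dir→east)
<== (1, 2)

==> pop()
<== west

==> move(dir→east)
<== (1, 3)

==> sense(dir→east)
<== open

==> push(x→east)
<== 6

==> move(dir→east)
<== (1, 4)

==> sense(dir→south)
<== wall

==> sense(dir→north)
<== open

==> push(x→north)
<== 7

==> move(dir→north)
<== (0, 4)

==> sense(dir→east)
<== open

==> push(x→east)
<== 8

==> move(dir→east)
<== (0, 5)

==> sense(dir→south)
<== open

==> push(x→south)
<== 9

==> move(dir→south)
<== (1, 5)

==> sense(dir→south)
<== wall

==> sense(dir→east)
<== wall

==> pop()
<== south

==> move(dir→north)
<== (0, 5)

==> sense(dir→east)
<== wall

==> pop()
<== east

==> move(dir→west)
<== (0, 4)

==> pop()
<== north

==> move(dir→south)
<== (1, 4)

==> pop()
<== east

==> move(dir→west)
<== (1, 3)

==> pop()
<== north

==> move(dir→south)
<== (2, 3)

==> pop()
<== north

==> move(dir→south)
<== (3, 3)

==> sense(dir→east)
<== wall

==> pop()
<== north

==> move(dir→south)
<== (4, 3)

==> sense(dir→east)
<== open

==> push(x→east)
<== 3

==> move(dir→east)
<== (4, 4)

==> sense(dir→east)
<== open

==> push(x→east)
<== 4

==> move(dir→east)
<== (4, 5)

==> sense(dir→north)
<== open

==> push(x→north)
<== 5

==> move(dir→north)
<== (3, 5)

==> sense(dir→east)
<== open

==> push(x→east)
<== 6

==> move(dir→east)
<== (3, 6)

==> sense(dir→south)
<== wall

==> sense(dir→north)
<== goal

==> move(dir→north)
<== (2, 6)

Answer: (2, 6)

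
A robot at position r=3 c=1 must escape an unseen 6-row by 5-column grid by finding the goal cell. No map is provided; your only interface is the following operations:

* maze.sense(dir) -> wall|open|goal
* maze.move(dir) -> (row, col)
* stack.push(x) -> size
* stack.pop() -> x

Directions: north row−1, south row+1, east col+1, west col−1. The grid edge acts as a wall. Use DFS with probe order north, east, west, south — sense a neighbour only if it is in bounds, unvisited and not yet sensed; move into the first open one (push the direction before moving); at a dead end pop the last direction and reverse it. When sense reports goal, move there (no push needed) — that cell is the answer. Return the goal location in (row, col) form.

==> sense(dir='north')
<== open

==> push(x='north')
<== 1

==> move(dir='north')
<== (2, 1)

==> sense(dir='north')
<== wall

==> sense(dir='east')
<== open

==> push(x='east')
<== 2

==> move(dir='east')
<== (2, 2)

==> sense(dir='north')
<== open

==> push(x='north')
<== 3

==> move(dir='north')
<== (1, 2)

==> sense(dir='north')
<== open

==> push(x='north')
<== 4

==> move(dir='north')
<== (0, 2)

==> sense(dir='east')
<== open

==> push(x='east')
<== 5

==> move(dir='east')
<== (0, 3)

==> sense(dir='east')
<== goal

==> move(dir='east')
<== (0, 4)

Answer: (0, 4)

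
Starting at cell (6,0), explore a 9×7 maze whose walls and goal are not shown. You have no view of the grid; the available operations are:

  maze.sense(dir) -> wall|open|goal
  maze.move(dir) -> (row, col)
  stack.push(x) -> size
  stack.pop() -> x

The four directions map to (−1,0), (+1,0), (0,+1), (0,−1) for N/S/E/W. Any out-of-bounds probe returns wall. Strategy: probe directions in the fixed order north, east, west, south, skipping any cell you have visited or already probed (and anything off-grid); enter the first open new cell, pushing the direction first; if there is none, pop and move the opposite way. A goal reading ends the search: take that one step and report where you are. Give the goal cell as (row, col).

% sense dir=north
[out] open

% push x=north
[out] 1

% move dir=north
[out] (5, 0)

% sense dir=north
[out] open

% push x=north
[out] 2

% move dir=north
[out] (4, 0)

% sense dir=north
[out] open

% push x=north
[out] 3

% move dir=north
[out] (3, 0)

% sense dir=north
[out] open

% push x=north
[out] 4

% move dir=north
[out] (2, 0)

% sense dir=north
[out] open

% push x=north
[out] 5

% move dir=north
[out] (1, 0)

% sense dir=north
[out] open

% push x=north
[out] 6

% move dir=north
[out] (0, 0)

% sense dir=east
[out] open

% push x=east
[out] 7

% move dir=east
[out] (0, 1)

% sense dir=east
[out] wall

% sense dir=south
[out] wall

% pop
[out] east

% move dir=west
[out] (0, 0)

% pop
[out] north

% move dir=south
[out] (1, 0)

% pop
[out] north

% move dir=south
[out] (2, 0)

% sense dir=east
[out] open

% push x=east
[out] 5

% move dir=east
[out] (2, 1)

% sense dir=east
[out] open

% push x=east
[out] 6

% move dir=east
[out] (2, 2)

% sense dir=north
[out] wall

% sense dir=east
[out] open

% push x=east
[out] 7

% move dir=east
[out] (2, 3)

% sense dir=north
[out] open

% push x=north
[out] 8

% move dir=north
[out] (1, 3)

% sense dir=north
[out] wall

% sense dir=east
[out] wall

% pop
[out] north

% move dir=south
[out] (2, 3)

% sense dir=east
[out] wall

% sense dir=south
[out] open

% push x=south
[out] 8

% move dir=south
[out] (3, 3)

% sense dir=east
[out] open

% push x=east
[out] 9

% move dir=east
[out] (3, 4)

% sense dir=east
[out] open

% push x=east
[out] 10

% move dir=east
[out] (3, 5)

% sense dir=north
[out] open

% push x=north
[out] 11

% move dir=north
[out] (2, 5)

% sense dir=north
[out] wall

% sense dir=east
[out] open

% push x=east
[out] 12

% move dir=east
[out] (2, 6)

% sense dir=north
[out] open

% push x=north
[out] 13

% move dir=north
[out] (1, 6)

% sense dir=north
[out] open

% push x=north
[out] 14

% move dir=north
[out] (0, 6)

% sense dir=west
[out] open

% push x=west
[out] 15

% move dir=west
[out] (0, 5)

% sense dir=west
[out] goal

% move dir=west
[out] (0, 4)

Answer: (0, 4)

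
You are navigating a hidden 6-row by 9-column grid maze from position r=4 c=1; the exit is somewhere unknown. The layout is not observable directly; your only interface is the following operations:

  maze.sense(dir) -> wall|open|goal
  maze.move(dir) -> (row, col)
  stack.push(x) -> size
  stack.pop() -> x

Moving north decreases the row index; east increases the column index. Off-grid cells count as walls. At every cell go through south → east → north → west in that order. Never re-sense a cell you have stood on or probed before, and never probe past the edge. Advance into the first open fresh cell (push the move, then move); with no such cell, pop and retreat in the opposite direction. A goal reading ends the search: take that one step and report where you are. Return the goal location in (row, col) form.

% sense dir→south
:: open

% push x→south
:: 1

% move dir→south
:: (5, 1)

% sense dir→east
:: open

% push x→east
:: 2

% move dir→east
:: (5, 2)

% sense dir→east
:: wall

% sense dir→north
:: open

% push x→north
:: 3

% move dir→north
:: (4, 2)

% sense dir→east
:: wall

% sense dir→north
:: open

% push x→north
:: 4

% move dir→north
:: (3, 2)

% sense dir→east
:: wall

% sense dir→north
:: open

% push x→north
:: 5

% move dir→north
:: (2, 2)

% sense dir→east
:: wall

% sense dir→north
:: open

% push x→north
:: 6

% move dir→north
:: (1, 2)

% sense dir→east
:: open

% push x→east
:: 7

% move dir→east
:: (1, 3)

% sense dir→east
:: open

% push x→east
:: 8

% move dir→east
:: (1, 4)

% sense dir→south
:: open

% push x→south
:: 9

% move dir→south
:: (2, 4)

% sense dir→south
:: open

% push x→south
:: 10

% move dir→south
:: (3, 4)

% sense dir→south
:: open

% push x→south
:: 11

% move dir→south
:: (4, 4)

% sense dir→south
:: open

% push x→south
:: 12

% move dir→south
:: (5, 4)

% sense dir→east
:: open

% push x→east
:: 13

% move dir→east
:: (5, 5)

% sense dir→east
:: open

% push x→east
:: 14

% move dir→east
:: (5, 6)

% sense dir→east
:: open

% push x→east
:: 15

% move dir→east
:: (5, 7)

% sense dir→east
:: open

% push x→east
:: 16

% move dir→east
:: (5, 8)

% sense dir→north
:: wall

% pop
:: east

% move dir→west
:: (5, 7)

% sense dir→north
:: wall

% pop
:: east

% move dir→west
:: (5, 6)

% sense dir→north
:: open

% push x→north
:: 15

% move dir→north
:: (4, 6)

% sense dir→north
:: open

% push x→north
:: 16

% move dir→north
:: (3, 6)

% sense dir→east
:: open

% push x→east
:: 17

% move dir→east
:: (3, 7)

% sense dir→east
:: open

% push x→east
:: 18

% move dir→east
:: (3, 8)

% sense dir→north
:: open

% push x→north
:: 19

% move dir→north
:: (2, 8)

% sense dir→north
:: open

% push x→north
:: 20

% move dir→north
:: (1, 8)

% sense dir→north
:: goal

% move dir→north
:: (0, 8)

Answer: (0, 8)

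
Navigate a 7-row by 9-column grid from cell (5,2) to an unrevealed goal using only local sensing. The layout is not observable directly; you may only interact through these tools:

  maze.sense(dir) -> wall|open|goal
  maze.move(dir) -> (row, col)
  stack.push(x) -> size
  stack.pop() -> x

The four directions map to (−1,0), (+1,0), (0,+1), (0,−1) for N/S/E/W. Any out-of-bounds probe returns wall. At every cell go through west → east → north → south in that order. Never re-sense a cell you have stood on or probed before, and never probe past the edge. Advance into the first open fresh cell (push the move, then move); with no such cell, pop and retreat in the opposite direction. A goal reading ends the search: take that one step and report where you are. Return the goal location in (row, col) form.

// 1. maze.sense(dir→west) : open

// 2. stack.push(x→west) : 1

// 3. maze.move(dir→west) : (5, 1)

// 4. maze.sense(dir→west) : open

// 5. stack.push(x→west) : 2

// 6. maze.move(dir→west) : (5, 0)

// 7. maze.sense(dir→north) : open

// 8. stack.push(x→north) : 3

// 9. maze.move(dir→north) : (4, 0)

// 10. maze.sense(dir→east) : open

// 11. stack.push(x→east) : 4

// 12. maze.move(dir→east) : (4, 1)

// 13. maze.sense(dir→east) : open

// 14. stack.push(x→east) : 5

// 15. maze.move(dir→east) : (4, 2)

// 16. maze.sense(dir→east) : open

// 17. stack.push(x→east) : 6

// 18. maze.move(dir→east) : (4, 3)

// 19. maze.sense(dir→east) : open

// 20. stack.push(x→east) : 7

// 21. maze.move(dir→east) : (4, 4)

// 22. maze.sense(dir→east) : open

// 23. stack.push(x→east) : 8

// 24. maze.move(dir→east) : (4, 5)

// 25. maze.sense(dir→east) : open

// 26. stack.push(x→east) : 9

// 27. maze.move(dir→east) : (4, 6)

// 28. maze.sense(dir→east) : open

// 29. stack.push(x→east) : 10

// 30. maze.move(dir→east) : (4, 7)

// 31. maze.sense(dir→east) : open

// 32. stack.push(x→east) : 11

// 33. maze.move(dir→east) : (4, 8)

// 34. maze.sense(dir→north) : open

// 35. stack.push(x→north) : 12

// 36. maze.move(dir→north) : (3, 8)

// 37. maze.sense(dir→west) : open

// 38. stack.push(x→west) : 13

// 39. maze.move(dir→west) : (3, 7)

// 40. maze.sense(dir→west) : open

// 41. stack.push(x→west) : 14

// 42. maze.move(dir→west) : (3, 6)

// 43. maze.sense(dir→west) : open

// 44. stack.push(x→west) : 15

// 45. maze.move(dir→west) : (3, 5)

// 46. maze.sense(dir→west) : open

// 47. stack.push(x→west) : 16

// 48. maze.move(dir→west) : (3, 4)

// 49. maze.sense(dir→west) : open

// 50. stack.push(x→west) : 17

// 51. maze.move(dir→west) : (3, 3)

// 52. maze.sense(dir→west) : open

// 53. stack.push(x→west) : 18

// 54. maze.move(dir→west) : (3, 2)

// 55. maze.sense(dir→west) : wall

// 56. maze.sense(dir→north) : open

// 57. stack.push(x→north) : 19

// 58. maze.move(dir→north) : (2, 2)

// 59. maze.sense(dir→west) : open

// 60. stack.push(x→west) : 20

// 61. maze.move(dir→west) : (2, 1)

// 62. maze.sense(dir→west) : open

// 63. stack.push(x→west) : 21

// 64. maze.move(dir→west) : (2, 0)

// 65. maze.sense(dir→north) : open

// 66. stack.push(x→north) : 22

// 67. maze.move(dir→north) : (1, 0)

// 68. maze.sense(dir→east) : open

// 69. stack.push(x→east) : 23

// 70. maze.move(dir→east) : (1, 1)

// 71. maze.sense(dir→east) : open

// 72. stack.push(x→east) : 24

// 73. maze.move(dir→east) : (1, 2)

// 74. maze.sense(dir→east) : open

// 75. stack.push(x→east) : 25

// 76. maze.move(dir→east) : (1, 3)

// 77. maze.sense(dir→east) : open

// 78. stack.push(x→east) : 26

// 79. maze.move(dir→east) : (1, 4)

// 80. maze.sense(dir→east) : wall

// 81. maze.sense(dir→north) : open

// 82. stack.push(x→north) : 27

// 83. maze.move(dir→north) : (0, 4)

// 84. maze.sense(dir→west) : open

// 85. stack.push(x→west) : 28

// 86. maze.move(dir→west) : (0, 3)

// 87. maze.sense(dir→west) : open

// 88. stack.push(x→west) : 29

// 89. maze.move(dir→west) : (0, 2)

// 90. maze.sense(dir→west) : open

// 91. stack.push(x→west) : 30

// 92. maze.move(dir→west) : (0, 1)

// 93. maze.sense(dir→west) : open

// 94. stack.push(x→west) : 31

// 95. maze.move(dir→west) : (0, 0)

// 96. stack.pop() : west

// 97. maze.move(dir→east) : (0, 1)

// 98. stack.pop() : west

// 99. maze.move(dir→east) : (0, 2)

// 100. stack.pop() : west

// 101. maze.move(dir→east) : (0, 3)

// 102. stack.pop() : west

// 103. maze.move(dir→east) : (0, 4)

// 104. maze.sense(dir→east) : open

// 105. stack.push(x→east) : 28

// 106. maze.move(dir→east) : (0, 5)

// 107. maze.sense(dir→east) : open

// 108. stack.push(x→east) : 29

// 109. maze.move(dir→east) : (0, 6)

// 110. maze.sense(dir→east) : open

// 111. stack.push(x→east) : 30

// 112. maze.move(dir→east) : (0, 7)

// 113. maze.sense(dir→east) : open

// 114. stack.push(x→east) : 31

// 115. maze.move(dir→east) : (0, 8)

// 116. maze.sense(dir→south) : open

// 117. stack.push(x→south) : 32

// 118. maze.move(dir→south) : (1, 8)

// 119. maze.sense(dir→west) : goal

// 120. maze.move(dir→west) : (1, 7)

Answer: (1, 7)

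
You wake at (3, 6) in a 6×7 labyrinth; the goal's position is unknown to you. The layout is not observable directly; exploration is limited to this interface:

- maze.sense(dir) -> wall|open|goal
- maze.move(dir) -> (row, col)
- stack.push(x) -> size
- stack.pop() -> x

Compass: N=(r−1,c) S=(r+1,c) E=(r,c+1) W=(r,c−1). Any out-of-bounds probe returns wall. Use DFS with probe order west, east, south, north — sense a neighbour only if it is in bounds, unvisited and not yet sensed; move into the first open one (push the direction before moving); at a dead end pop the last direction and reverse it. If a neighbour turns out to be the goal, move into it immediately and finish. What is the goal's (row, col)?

==> sense(dir: west)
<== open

==> push(x: west)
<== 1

==> move(dir: west)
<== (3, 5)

==> sense(dir: west)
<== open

==> push(x: west)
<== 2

==> move(dir: west)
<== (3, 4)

==> sense(dir: west)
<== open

==> push(x: west)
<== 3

==> move(dir: west)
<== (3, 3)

==> sense(dir: west)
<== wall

==> sense(dir: south)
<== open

==> push(x: south)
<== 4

==> move(dir: south)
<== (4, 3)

==> sense(dir: west)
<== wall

==> sense(dir: east)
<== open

==> push(x: east)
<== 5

==> move(dir: east)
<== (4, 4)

==> sense(dir: east)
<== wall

==> sense(dir: south)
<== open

==> push(x: south)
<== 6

==> move(dir: south)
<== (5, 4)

==> sense(dir: west)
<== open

==> push(x: west)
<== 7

==> move(dir: west)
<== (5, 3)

==> sense(dir: west)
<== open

==> push(x: west)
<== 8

==> move(dir: west)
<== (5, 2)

==> sense(dir: west)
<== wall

==> pop()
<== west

==> move(dir: east)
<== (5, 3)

==> pop()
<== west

==> move(dir: east)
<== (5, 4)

==> sense(dir: east)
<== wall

==> pop()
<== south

==> move(dir: north)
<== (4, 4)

==> pop()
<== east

==> move(dir: west)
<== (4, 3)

==> pop()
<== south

==> move(dir: north)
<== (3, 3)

==> sense(dir: north)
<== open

==> push(x: north)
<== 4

==> move(dir: north)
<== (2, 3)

==> sense(dir: west)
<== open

==> push(x: west)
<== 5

==> move(dir: west)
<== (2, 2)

==> sense(dir: west)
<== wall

==> sense(dir: north)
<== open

==> push(x: north)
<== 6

==> move(dir: north)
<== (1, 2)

==> sense(dir: west)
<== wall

==> sense(dir: east)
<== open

==> push(x: east)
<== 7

==> move(dir: east)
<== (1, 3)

==> sense(dir: east)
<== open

==> push(x: east)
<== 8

==> move(dir: east)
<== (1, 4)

==> sense(dir: east)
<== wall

==> sense(dir: south)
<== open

==> push(x: south)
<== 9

==> move(dir: south)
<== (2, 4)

==> sense(dir: east)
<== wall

==> pop()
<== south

==> move(dir: north)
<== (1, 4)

==> sense(dir: north)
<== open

==> push(x: north)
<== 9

==> move(dir: north)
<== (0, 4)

==> sense(dir: west)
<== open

==> push(x: west)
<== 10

==> move(dir: west)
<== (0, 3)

==> sense(dir: west)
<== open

==> push(x: west)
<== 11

==> move(dir: west)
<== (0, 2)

==> sense(dir: west)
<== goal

==> move(dir: west)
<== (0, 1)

Answer: (0, 1)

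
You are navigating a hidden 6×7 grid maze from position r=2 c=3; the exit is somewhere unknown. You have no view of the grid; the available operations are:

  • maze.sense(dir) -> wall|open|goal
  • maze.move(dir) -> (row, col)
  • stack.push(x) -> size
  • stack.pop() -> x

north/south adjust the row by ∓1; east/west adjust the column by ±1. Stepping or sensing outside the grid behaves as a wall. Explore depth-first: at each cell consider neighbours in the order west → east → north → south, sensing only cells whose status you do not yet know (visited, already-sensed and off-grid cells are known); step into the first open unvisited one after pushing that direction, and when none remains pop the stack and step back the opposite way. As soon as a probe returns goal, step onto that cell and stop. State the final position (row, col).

I run sense using dir: west, which returns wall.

Next I call sense using dir: east, giving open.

Using push using x: east, yielding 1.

I try move using dir: east, → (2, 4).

Calling sense using dir: east, and see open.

Now I run push using x: east, → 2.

Now I run move using dir: east, yielding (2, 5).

Next I call sense using dir: east, which returns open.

Using push using x: east, → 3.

Then move using dir: east, and get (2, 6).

I try sense using dir: north, and get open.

I invoke push using x: north, and observe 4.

I invoke move using dir: north, and see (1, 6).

Next I call sense using dir: west, and observe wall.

I use sense using dir: north, which returns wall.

Then pop, — result: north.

Calling move using dir: south, giving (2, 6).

Calling sense using dir: south, — result: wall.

Next I call pop(), which returns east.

Calling move using dir: west, : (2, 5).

I try sense using dir: south, and see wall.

Invoking pop(), : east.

I use move using dir: west, which returns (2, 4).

Using sense using dir: north, → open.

I use push using x: north, giving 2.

I call move using dir: north, : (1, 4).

Next I call sense using dir: west, → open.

I run push using x: west, — result: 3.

I invoke move using dir: west, and see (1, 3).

Then sense using dir: west, and observe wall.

Invoking sense using dir: north, → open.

I try push using x: north, yielding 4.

Invoking move using dir: north, → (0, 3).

I use sense using dir: west, and see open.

I try push using x: west, which returns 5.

Then move using dir: west, and see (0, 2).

I run sense using dir: west, which returns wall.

Using pop, → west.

Using move using dir: east, yielding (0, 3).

Now I run sense using dir: east, : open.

Invoking push using x: east, yielding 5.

Invoking move using dir: east, giving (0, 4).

Calling sense using dir: east, → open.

Then push using x: east, : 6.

I run move using dir: east, → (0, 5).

I run pop, which returns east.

Invoking move using dir: west, → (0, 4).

I try pop, → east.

Calling move using dir: west, — result: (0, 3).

Next I call pop, and observe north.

Then move using dir: south, which returns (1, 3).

I call pop(), → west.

Now I run move using dir: east, and observe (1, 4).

Calling pop(), giving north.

I invoke move using dir: south, and observe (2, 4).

Then sense using dir: south, : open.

Next I call push using x: south, giving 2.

Using move using dir: south, and observe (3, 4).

Then sense using dir: west, and get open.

Then push using x: west, giving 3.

I use move using dir: west, — result: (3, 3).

I invoke sense using dir: west, → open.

I try push using x: west, and observe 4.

Invoking move using dir: west, and observe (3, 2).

Now I run sense using dir: west, — result: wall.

I use sense using dir: south, and see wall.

Invoking pop(), and observe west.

Calling move using dir: east, and observe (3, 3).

I run sense using dir: south, which returns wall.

I try pop, → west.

I run move using dir: east, and observe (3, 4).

I use sense using dir: south, and see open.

I run push using x: south, yielding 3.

I try move using dir: south, → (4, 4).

I run sense using dir: east, yielding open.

Then push using x: east, giving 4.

I use move using dir: east, which returns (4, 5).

Using sense using dir: east, — result: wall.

I invoke sense using dir: south, yielding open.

Next I call push using x: south, and get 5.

Now I run move using dir: south, and observe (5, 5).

Calling sense using dir: west, → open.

Invoking push using x: west, giving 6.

Calling move using dir: west, : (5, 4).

I invoke sense using dir: west, and observe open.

Next I call push using x: west, and get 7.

I try move using dir: west, — result: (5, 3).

I try sense using dir: west, and observe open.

Calling push using x: west, — result: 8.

I call move using dir: west, → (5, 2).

Calling sense using dir: west, and get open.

I use push using x: west, yielding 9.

Calling move using dir: west, — result: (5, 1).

Then sense using dir: west, and see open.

I run push using x: west, and get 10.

Then move using dir: west, and observe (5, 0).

I call sense using dir: north, : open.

I use push using x: north, and observe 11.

Now I run move using dir: north, and see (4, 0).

Using sense using dir: east, → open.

Calling push using x: east, and get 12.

Using move using dir: east, giving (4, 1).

Invoking pop, giving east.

Invoking move using dir: west, yielding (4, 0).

I use sense using dir: north, and see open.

Next I call push using x: north, : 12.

Then move using dir: north, → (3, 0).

Using sense using dir: north, which returns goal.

Next I call move using dir: north, : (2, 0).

Answer: (2, 0)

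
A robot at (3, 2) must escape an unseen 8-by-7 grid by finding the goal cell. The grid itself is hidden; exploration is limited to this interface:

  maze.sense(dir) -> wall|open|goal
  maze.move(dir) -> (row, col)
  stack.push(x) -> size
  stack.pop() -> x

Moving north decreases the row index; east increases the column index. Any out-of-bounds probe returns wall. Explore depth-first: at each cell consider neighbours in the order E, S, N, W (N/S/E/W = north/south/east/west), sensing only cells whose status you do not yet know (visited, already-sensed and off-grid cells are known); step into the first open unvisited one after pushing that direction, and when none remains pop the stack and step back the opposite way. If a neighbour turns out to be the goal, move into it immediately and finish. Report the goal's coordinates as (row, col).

CALL maze.sense[dir: east]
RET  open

CALL stack.push[x: east]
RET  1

CALL maze.move[dir: east]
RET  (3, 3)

CALL maze.sense[dir: east]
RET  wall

CALL maze.sense[dir: south]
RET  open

CALL stack.push[x: south]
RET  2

CALL maze.move[dir: south]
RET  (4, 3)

CALL maze.sense[dir: east]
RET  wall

CALL maze.sense[dir: south]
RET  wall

CALL maze.sense[dir: west]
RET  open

CALL stack.push[x: west]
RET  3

CALL maze.move[dir: west]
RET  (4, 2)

CALL maze.sense[dir: south]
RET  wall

CALL maze.sense[dir: west]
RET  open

CALL stack.push[x: west]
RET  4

CALL maze.move[dir: west]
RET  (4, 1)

CALL maze.sense[dir: south]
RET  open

CALL stack.push[x: south]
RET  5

CALL maze.move[dir: south]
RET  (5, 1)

CALL maze.sense[dir: south]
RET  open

CALL stack.push[x: south]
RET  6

CALL maze.move[dir: south]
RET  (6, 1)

CALL maze.sense[dir: east]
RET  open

CALL stack.push[x: east]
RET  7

CALL maze.move[dir: east]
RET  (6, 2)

CALL maze.sense[dir: east]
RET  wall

CALL maze.sense[dir: south]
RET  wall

CALL stack.pop[]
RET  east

CALL maze.move[dir: west]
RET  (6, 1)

CALL maze.sense[dir: south]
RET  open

CALL stack.push[x: south]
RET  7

CALL maze.move[dir: south]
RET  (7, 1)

CALL maze.sense[dir: west]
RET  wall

CALL stack.pop[]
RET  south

CALL maze.move[dir: north]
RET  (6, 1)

CALL maze.sense[dir: west]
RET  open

CALL stack.push[x: west]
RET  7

CALL maze.move[dir: west]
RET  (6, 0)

CALL maze.sense[dir: north]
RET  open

CALL stack.push[x: north]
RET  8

CALL maze.move[dir: north]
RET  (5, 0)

CALL maze.sense[dir: north]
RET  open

CALL stack.push[x: north]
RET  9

CALL maze.move[dir: north]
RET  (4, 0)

CALL maze.sense[dir: north]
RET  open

CALL stack.push[x: north]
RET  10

CALL maze.move[dir: north]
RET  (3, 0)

CALL maze.sense[dir: east]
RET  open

CALL stack.push[x: east]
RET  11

CALL maze.move[dir: east]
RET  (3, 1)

CALL maze.sense[dir: north]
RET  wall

CALL stack.pop[]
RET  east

CALL maze.move[dir: west]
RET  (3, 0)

CALL maze.sense[dir: north]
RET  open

CALL stack.push[x: north]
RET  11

CALL maze.move[dir: north]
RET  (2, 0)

CALL maze.sense[dir: north]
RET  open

CALL stack.push[x: north]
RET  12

CALL maze.move[dir: north]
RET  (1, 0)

CALL maze.sense[dir: east]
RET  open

CALL stack.push[x: east]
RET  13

CALL maze.move[dir: east]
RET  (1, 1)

CALL maze.sense[dir: east]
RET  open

CALL stack.push[x: east]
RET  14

CALL maze.move[dir: east]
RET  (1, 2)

CALL maze.sense[dir: east]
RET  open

CALL stack.push[x: east]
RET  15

CALL maze.move[dir: east]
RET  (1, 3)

CALL maze.sense[dir: east]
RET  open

CALL stack.push[x: east]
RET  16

CALL maze.move[dir: east]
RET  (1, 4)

CALL maze.sense[dir: east]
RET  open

CALL stack.push[x: east]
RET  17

CALL maze.move[dir: east]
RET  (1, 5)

CALL maze.sense[dir: east]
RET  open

CALL stack.push[x: east]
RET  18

CALL maze.move[dir: east]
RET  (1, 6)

CALL maze.sense[dir: south]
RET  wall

CALL maze.sense[dir: north]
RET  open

CALL stack.push[x: north]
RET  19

CALL maze.move[dir: north]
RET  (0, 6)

CALL maze.sense[dir: west]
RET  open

CALL stack.push[x: west]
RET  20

CALL maze.move[dir: west]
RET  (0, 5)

CALL maze.sense[dir: west]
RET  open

CALL stack.push[x: west]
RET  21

CALL maze.move[dir: west]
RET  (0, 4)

CALL maze.sense[dir: west]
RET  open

CALL stack.push[x: west]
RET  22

CALL maze.move[dir: west]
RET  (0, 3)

CALL maze.sense[dir: west]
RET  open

CALL stack.push[x: west]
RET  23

CALL maze.move[dir: west]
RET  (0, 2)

CALL maze.sense[dir: west]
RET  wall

CALL stack.pop[]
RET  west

CALL maze.move[dir: east]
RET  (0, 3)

CALL stack.pop[]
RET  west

CALL maze.move[dir: east]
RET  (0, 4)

CALL stack.pop[]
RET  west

CALL maze.move[dir: east]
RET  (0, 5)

CALL stack.pop[]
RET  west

CALL maze.move[dir: east]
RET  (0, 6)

CALL stack.pop[]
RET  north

CALL maze.move[dir: south]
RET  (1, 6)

CALL stack.pop[]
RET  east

CALL maze.move[dir: west]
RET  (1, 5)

CALL maze.sense[dir: south]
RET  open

CALL stack.push[x: south]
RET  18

CALL maze.move[dir: south]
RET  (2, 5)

CALL maze.sense[dir: south]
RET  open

CALL stack.push[x: south]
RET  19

CALL maze.move[dir: south]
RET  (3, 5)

CALL maze.sense[dir: east]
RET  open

CALL stack.push[x: east]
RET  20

CALL maze.move[dir: east]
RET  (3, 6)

CALL maze.sense[dir: south]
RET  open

CALL stack.push[x: south]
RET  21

CALL maze.move[dir: south]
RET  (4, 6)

CALL maze.sense[dir: south]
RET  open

CALL stack.push[x: south]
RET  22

CALL maze.move[dir: south]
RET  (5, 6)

CALL maze.sense[dir: south]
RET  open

CALL stack.push[x: south]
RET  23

CALL maze.move[dir: south]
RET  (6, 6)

CALL maze.sense[dir: south]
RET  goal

CALL maze.move[dir: south]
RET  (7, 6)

Answer: (7, 6)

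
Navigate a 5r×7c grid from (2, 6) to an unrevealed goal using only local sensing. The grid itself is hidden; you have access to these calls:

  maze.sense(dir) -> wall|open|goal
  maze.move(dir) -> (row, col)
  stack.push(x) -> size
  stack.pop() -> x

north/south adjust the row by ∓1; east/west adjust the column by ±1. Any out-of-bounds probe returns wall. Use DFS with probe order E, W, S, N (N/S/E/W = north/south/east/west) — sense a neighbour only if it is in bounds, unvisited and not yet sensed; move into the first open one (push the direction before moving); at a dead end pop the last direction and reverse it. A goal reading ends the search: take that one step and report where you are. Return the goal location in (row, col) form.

Act: maze.sense[west]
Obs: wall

Act: maze.sense[south]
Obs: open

Act: stack.push[south]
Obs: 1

Act: maze.move[south]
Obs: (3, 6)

Act: maze.sense[west]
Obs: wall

Act: maze.sense[south]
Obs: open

Act: stack.push[south]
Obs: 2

Act: maze.move[south]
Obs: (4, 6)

Act: maze.sense[west]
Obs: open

Act: stack.push[west]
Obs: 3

Act: maze.move[west]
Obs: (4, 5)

Act: maze.sense[west]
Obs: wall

Act: stack.pop[]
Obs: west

Act: maze.move[east]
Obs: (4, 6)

Act: stack.pop[]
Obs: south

Act: maze.move[north]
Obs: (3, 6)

Act: stack.pop[]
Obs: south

Act: maze.move[north]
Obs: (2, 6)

Act: maze.sense[north]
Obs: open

Act: stack.push[north]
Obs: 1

Act: maze.move[north]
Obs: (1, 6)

Act: maze.sense[west]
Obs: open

Act: stack.push[west]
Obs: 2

Act: maze.move[west]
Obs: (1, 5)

Act: maze.sense[west]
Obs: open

Act: stack.push[west]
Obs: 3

Act: maze.move[west]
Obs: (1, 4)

Act: maze.sense[west]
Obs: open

Act: stack.push[west]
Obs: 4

Act: maze.move[west]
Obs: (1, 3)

Act: maze.sense[west]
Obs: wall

Act: maze.sense[south]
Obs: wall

Act: maze.sense[north]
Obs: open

Act: stack.push[north]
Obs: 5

Act: maze.move[north]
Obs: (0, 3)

Act: maze.sense[east]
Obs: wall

Act: maze.sense[west]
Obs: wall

Act: stack.pop[]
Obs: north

Act: maze.move[south]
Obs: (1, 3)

Act: stack.pop[]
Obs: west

Act: maze.move[east]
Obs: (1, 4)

Act: maze.sense[south]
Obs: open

Act: stack.push[south]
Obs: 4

Act: maze.move[south]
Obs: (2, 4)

Act: maze.sense[south]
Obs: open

Act: stack.push[south]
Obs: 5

Act: maze.move[south]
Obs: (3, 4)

Act: maze.sense[west]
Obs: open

Act: stack.push[west]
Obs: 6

Act: maze.move[west]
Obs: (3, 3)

Act: maze.sense[west]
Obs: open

Act: stack.push[west]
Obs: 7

Act: maze.move[west]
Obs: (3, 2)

Act: maze.sense[west]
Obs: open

Act: stack.push[west]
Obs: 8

Act: maze.move[west]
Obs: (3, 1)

Act: maze.sense[west]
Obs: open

Act: stack.push[west]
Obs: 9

Act: maze.move[west]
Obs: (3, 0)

Act: maze.sense[south]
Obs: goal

Act: maze.move[south]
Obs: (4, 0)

Answer: (4, 0)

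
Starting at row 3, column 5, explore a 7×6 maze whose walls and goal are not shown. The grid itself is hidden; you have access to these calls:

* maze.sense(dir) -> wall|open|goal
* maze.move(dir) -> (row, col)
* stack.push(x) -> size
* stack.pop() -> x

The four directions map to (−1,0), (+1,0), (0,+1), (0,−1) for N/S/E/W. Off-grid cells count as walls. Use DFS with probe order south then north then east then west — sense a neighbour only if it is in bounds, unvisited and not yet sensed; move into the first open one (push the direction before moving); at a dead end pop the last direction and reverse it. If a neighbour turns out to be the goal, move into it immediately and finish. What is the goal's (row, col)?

I try maze.sense with dir='south', which returns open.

Invoking stack.push with x='south', : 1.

Using maze.move with dir='south', and observe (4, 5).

I invoke maze.sense with dir='south', which returns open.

Now I run stack.push with x='south', — result: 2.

I call maze.move with dir='south', which returns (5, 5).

I use maze.sense with dir='south', giving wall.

Then maze.sense with dir='west', which returns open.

Then stack.push with x='west', and see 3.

I invoke maze.move with dir='west', : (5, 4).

Calling maze.sense with dir='south', giving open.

Invoking stack.push with x='south', → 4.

I use maze.move with dir='south', and get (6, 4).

I try maze.sense with dir='west', → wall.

Invoking stack.pop(), and observe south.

Invoking maze.move with dir='north', → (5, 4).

I run maze.sense with dir='north', giving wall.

Then maze.sense with dir='west', which returns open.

I use stack.push with x='west', and see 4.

Then maze.move with dir='west', which returns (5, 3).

Calling maze.sense with dir='north', which returns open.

I try stack.push with x='north', → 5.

Calling maze.move with dir='north', giving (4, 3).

I use maze.sense with dir='north', which returns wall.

Next I call maze.sense with dir='west', and see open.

Now I run stack.push with x='west', — result: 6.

Then maze.move with dir='west', : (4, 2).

I run maze.sense with dir='south', yielding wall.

Calling maze.sense with dir='north', and observe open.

I invoke stack.push with x='north', and get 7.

Next I call maze.move with dir='north', which returns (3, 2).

I try maze.sense with dir='north', → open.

I run stack.push with x='north', and see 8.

Next I call maze.move with dir='north', — result: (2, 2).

I invoke maze.sense with dir='north', yielding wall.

I try maze.sense with dir='east', and see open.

I run stack.push with x='east', which returns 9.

I run maze.move with dir='east', giving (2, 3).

I use maze.sense with dir='north', giving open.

Then stack.push with x='north', and get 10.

Using maze.move with dir='north', which returns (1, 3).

Invoking maze.sense with dir='north', and see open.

I call stack.push with x='north', giving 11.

Next I call maze.move with dir='north', — result: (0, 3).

Invoking maze.sense with dir='east', → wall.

I use maze.sense with dir='west', and see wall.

Calling stack.pop(), which returns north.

Using maze.move with dir='south', giving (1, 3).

I try maze.sense with dir='east', : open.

I run stack.push with x='east', and see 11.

I run maze.move with dir='east', and see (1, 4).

Next I call maze.sense with dir='south', yielding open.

Invoking stack.push with x='south', and get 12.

Calling maze.move with dir='south', and get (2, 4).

Calling maze.sense with dir='south', and observe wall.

Next I call maze.sense with dir='east', which returns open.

Then stack.push with x='east', and see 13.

I invoke maze.move with dir='east', yielding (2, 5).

I invoke maze.sense with dir='north', : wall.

I try stack.pop, and get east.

I invoke maze.move with dir='west', : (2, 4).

I call stack.pop, and get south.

I use maze.move with dir='north', and see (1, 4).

Calling stack.pop(), — result: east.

I invoke maze.move with dir='west', → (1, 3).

Calling stack.pop(), → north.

I call maze.move with dir='south', : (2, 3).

Invoking stack.pop(), yielding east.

Calling maze.move with dir='west', and get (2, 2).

I call maze.sense with dir='west', → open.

Invoking stack.push with x='west', — result: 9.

Next I call maze.move with dir='west', : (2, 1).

Calling maze.sense with dir='south', and observe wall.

Now I run maze.sense with dir='north', : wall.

Calling maze.sense with dir='west', giving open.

I call stack.push with x='west', yielding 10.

Now I run maze.move with dir='west', yielding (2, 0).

I run maze.sense with dir='south', which returns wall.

I try maze.sense with dir='north', giving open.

Calling stack.push with x='north', → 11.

I try maze.move with dir='north', : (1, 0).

Now I run maze.sense with dir='north', which returns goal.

I try maze.move with dir='north', giving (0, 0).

Answer: (0, 0)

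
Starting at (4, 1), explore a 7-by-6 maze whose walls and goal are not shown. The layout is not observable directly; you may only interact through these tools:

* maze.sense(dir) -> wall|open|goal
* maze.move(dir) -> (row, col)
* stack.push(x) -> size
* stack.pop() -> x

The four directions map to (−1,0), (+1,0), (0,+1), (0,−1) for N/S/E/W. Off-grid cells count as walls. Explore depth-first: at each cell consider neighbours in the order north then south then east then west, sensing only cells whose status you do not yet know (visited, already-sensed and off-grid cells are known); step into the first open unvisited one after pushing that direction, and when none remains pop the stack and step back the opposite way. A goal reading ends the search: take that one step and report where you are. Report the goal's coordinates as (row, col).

→ sense(north)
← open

→ push(north)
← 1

→ move(north)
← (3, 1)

→ sense(north)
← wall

→ sense(east)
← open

→ push(east)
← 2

→ move(east)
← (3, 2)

→ sense(north)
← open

→ push(north)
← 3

→ move(north)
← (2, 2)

→ sense(north)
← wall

→ sense(east)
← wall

→ pop()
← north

→ move(south)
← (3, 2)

→ sense(south)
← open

→ push(south)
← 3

→ move(south)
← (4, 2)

→ sense(south)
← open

→ push(south)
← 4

→ move(south)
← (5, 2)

→ sense(south)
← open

→ push(south)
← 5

→ move(south)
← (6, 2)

→ sense(east)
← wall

→ sense(west)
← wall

→ pop()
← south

→ move(north)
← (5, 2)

→ sense(east)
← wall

→ sense(west)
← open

→ push(west)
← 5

→ move(west)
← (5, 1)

→ sense(west)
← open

→ push(west)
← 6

→ move(west)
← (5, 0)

→ sense(north)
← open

→ push(north)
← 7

→ move(north)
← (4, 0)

→ sense(north)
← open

→ push(north)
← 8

→ move(north)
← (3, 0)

→ sense(north)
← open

→ push(north)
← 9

→ move(north)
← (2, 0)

→ sense(north)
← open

→ push(north)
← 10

→ move(north)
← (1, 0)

→ sense(north)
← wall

→ sense(east)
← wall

→ pop()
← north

→ move(south)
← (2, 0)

→ pop()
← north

→ move(south)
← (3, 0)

→ pop()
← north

→ move(south)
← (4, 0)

→ pop()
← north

→ move(south)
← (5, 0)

→ sense(south)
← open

→ push(south)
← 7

→ move(south)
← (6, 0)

→ pop()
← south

→ move(north)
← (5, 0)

→ pop()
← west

→ move(east)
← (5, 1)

→ pop()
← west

→ move(east)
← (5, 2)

→ pop()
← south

→ move(north)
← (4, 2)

→ sense(east)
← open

→ push(east)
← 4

→ move(east)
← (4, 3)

→ sense(north)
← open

→ push(north)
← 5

→ move(north)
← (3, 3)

→ sense(east)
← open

→ push(east)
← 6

→ move(east)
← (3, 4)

→ sense(north)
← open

→ push(north)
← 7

→ move(north)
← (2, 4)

→ sense(north)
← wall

→ sense(east)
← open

→ push(east)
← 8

→ move(east)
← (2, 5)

→ sense(north)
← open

→ push(north)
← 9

→ move(north)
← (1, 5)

→ sense(north)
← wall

→ pop()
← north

→ move(south)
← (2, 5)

→ sense(south)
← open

→ push(south)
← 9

→ move(south)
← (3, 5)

→ sense(south)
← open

→ push(south)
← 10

→ move(south)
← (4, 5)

→ sense(south)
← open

→ push(south)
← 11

→ move(south)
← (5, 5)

→ sense(south)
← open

→ push(south)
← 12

→ move(south)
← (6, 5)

→ sense(west)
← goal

→ move(west)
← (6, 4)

Answer: (6, 4)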